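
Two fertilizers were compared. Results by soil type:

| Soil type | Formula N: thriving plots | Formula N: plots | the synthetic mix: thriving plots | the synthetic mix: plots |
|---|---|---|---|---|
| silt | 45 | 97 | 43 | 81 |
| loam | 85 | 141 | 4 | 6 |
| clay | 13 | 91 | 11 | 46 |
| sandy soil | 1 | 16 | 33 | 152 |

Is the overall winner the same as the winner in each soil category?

Silt: Formula N 45/97 = 46.4%, the synthetic mix 43/81 = 53.1% → the synthetic mix
Loam: Formula N 85/141 = 60.3%, the synthetic mix 4/6 = 66.7% → the synthetic mix
Clay: Formula N 13/91 = 14.3%, the synthetic mix 11/46 = 23.9% → the synthetic mix
Sandy soil: Formula N 1/16 = 6.2%, the synthetic mix 33/152 = 21.7% → the synthetic mix
Overall: Formula N 144/345 = 41.7%, the synthetic mix 91/285 = 31.9% → Formula N
The synthetic mix wins each soil group but Formula N wins overall — the comparison reverses. The synthetic mix's plots skew toward sandy soil, which has a lower base rate.

No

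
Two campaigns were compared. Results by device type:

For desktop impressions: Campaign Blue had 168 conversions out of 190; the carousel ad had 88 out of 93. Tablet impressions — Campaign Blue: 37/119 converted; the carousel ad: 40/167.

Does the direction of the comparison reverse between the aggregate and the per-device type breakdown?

No

Desktop: Campaign Blue 168/190 = 88.4%, the carousel ad 88/93 = 94.6% → the carousel ad
Tablet: Campaign Blue 37/119 = 31.1%, the carousel ad 40/167 = 24.0% → Campaign Blue
Overall: Campaign Blue 205/309 = 66.3%, the carousel ad 128/260 = 49.2% → Campaign Blue
Neither sweeps: Campaign Blue wins 1 of 2 groups, the carousel ad wins 1. Campaign Blue wins overall but not every group — no Simpson reversal.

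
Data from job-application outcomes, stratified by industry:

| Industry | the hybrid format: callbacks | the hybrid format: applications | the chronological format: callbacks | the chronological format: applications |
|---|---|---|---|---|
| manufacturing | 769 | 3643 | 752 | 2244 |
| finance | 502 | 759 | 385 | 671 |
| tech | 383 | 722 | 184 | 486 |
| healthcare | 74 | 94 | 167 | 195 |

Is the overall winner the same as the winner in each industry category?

No

Manufacturing: the hybrid format 769/3643 = 21.1%, the chronological format 752/2244 = 33.5% → the chronological format
Finance: the hybrid format 502/759 = 66.1%, the chronological format 385/671 = 57.4% → the hybrid format
Tech: the hybrid format 383/722 = 53.0%, the chronological format 184/486 = 37.9% → the hybrid format
Healthcare: the hybrid format 74/94 = 78.7%, the chronological format 167/195 = 85.6% → the chronological format
Overall: the hybrid format 1728/5218 = 33.1%, the chronological format 1488/3596 = 41.4% → the chronological format
Neither sweeps: the hybrid format wins 2 of 4 groups, the chronological format wins 2. The chronological format wins overall but not every group — no Simpson reversal.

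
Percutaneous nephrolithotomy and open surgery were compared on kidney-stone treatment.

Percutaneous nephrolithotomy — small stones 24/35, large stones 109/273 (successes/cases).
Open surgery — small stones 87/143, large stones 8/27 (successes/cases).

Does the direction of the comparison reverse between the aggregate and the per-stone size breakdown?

Yes

Small stones: percutaneous nephrolithotomy 24/35 = 68.6%, open surgery 87/143 = 60.8% → percutaneous nephrolithotomy
Large stones: percutaneous nephrolithotomy 109/273 = 39.9%, open surgery 8/27 = 29.6% → percutaneous nephrolithotomy
Overall: percutaneous nephrolithotomy 133/308 = 43.2%, open surgery 95/170 = 55.9% → open surgery
Percutaneous nephrolithotomy wins each stone group but open surgery wins overall — the comparison reverses. Percutaneous nephrolithotomy's cases skew toward large stones, which has a lower base rate.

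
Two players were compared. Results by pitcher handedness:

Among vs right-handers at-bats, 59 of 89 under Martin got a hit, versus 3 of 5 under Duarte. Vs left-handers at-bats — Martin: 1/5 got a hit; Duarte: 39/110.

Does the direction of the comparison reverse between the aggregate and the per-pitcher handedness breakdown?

No

Vs right-handers: Martin 59/89 = 66.3%, Duarte 3/5 = 60.0% → Martin
Vs left-handers: Martin 1/5 = 20.0%, Duarte 39/110 = 35.5% → Duarte
Overall: Martin 60/94 = 63.8%, Duarte 42/115 = 36.5% → Martin
Neither sweeps: Martin wins 1 of 2 groups, Duarte wins 1. Martin wins overall but not every group — no Simpson reversal.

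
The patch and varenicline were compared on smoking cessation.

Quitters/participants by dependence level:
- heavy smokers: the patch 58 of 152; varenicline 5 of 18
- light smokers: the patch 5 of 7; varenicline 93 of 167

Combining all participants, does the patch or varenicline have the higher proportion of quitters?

varenicline

Heavy smokers: the patch 58/152 = 38.2%, varenicline 5/18 = 27.8% → the patch
Light smokers: the patch 5/7 = 71.4%, varenicline 93/167 = 55.7% → the patch
Overall: the patch 63/159 = 39.6%, varenicline 98/185 = 53.0% → varenicline
(The patch wins every dependence group but varenicline wins overall — the patch's participants skew toward the low-rate heavy smokers group.)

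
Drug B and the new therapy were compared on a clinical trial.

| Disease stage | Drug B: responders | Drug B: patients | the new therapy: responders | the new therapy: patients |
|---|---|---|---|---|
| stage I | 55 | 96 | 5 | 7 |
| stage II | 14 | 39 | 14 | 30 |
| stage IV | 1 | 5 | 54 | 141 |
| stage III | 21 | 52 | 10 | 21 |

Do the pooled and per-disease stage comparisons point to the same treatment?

Stage I: Drug B 55/96 = 57.3%, the new therapy 5/7 = 71.4% → the new therapy
Stage II: Drug B 14/39 = 35.9%, the new therapy 14/30 = 46.7% → the new therapy
Stage IV: Drug B 1/5 = 20.0%, the new therapy 54/141 = 38.3% → the new therapy
Stage III: Drug B 21/52 = 40.4%, the new therapy 10/21 = 47.6% → the new therapy
Overall: Drug B 91/192 = 47.4%, the new therapy 83/199 = 41.7% → Drug B
The new therapy wins each disease group but Drug B wins overall — the comparison reverses. The new therapy's patients skew toward stage IV, which has a lower base rate.

No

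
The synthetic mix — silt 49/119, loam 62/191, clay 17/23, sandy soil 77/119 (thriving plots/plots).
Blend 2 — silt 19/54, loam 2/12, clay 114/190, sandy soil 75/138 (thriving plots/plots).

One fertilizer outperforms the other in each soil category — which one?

Silt: the synthetic mix 49/119 = 41.2%, Blend 2 19/54 = 35.2% → the synthetic mix
Loam: the synthetic mix 62/191 = 32.5%, Blend 2 2/12 = 16.7% → the synthetic mix
Clay: the synthetic mix 17/23 = 73.9%, Blend 2 114/190 = 60.0% → the synthetic mix
Sandy soil: the synthetic mix 77/119 = 64.7%, Blend 2 75/138 = 54.3% → the synthetic mix
The synthetic mix has the higher rate in all 4 groups.

the synthetic mix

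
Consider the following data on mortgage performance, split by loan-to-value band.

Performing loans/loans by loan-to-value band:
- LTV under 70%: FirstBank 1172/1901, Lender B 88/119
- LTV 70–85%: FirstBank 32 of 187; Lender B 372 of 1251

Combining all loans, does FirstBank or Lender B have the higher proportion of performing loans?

LTV under 70%: FirstBank 1172/1901 = 61.7%, Lender B 88/119 = 73.9% → Lender B
LTV 70–85%: FirstBank 32/187 = 17.1%, Lender B 372/1251 = 29.7% → Lender B
Overall: FirstBank 1204/2088 = 57.7%, Lender B 460/1370 = 33.6% → FirstBank
(Lender B wins every loan-to-value group but FirstBank wins overall — Lender B's loans skew toward the low-rate LTV 70–85% group.)

FirstBank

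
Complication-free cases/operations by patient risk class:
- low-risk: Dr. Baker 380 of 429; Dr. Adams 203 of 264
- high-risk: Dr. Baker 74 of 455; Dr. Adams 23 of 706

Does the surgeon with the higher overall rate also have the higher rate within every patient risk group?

Low-risk: Dr. Baker 380/429 = 88.6%, Dr. Adams 203/264 = 76.9% → Dr. Baker
High-risk: Dr. Baker 74/455 = 16.3%, Dr. Adams 23/706 = 3.3% → Dr. Baker
Overall: Dr. Baker 454/884 = 51.4%, Dr. Adams 226/970 = 23.3% → Dr. Baker
Dr. Baker wins overall and in every patient risk group — no reversal.

Yes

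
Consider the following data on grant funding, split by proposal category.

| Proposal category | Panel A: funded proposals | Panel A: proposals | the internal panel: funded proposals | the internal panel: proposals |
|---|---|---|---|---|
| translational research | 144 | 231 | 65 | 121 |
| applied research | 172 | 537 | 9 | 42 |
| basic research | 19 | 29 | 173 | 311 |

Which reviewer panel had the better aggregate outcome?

Translational research: Panel A 144/231 = 62.3%, the internal panel 65/121 = 53.7% → Panel A
Applied research: Panel A 172/537 = 32.0%, the internal panel 9/42 = 21.4% → Panel A
Basic research: Panel A 19/29 = 65.5%, the internal panel 173/311 = 55.6% → Panel A
Overall: Panel A 335/797 = 42.0%, the internal panel 247/474 = 52.1% → the internal panel
(Panel A wins every proposal group but the internal panel wins overall — Panel A's proposals skew toward the low-rate applied research group.)

the internal panel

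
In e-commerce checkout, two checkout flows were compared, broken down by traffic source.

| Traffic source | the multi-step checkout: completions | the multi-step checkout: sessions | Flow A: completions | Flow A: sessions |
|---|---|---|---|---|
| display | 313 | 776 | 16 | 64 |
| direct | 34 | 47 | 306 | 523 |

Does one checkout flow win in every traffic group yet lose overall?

Yes

Display: the multi-step checkout 313/776 = 40.3%, Flow A 16/64 = 25.0% → the multi-step checkout
Direct: the multi-step checkout 34/47 = 72.3%, Flow A 306/523 = 58.5% → the multi-step checkout
Overall: the multi-step checkout 347/823 = 42.2%, Flow A 322/587 = 54.9% → Flow A
The multi-step checkout wins each traffic group but Flow A wins overall — the comparison reverses. The multi-step checkout's sessions skew toward display, which has a lower base rate.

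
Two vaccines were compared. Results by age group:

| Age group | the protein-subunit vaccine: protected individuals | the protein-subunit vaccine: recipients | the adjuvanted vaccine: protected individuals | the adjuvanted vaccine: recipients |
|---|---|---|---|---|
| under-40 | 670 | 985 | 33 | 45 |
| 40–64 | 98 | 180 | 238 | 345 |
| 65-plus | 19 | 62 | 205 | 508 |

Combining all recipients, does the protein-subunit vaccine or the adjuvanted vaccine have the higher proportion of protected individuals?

the protein-subunit vaccine

Under-40: the protein-subunit vaccine 670/985 = 68.0%, the adjuvanted vaccine 33/45 = 73.3% → the adjuvanted vaccine
40–64: the protein-subunit vaccine 98/180 = 54.4%, the adjuvanted vaccine 238/345 = 69.0% → the adjuvanted vaccine
65-plus: the protein-subunit vaccine 19/62 = 30.6%, the adjuvanted vaccine 205/508 = 40.4% → the adjuvanted vaccine
Overall: the protein-subunit vaccine 787/1227 = 64.1%, the adjuvanted vaccine 476/898 = 53.0% → the protein-subunit vaccine
(The adjuvanted vaccine wins every age group but the protein-subunit vaccine wins overall — the adjuvanted vaccine's recipients skew toward the low-rate 65-plus group.)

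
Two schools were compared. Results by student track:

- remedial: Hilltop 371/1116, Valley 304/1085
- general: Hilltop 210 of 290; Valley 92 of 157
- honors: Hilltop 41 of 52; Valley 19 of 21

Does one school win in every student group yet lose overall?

No

Remedial: Hilltop 371/1116 = 33.2%, Valley 304/1085 = 28.0% → Hilltop
General: Hilltop 210/290 = 72.4%, Valley 92/157 = 58.6% → Hilltop
Honors: Hilltop 41/52 = 78.8%, Valley 19/21 = 90.5% → Valley
Overall: Hilltop 622/1458 = 42.7%, Valley 415/1263 = 32.9% → Hilltop
Neither sweeps: Hilltop wins 2 of 3 groups, Valley wins 1. Hilltop wins overall but not every group — no Simpson reversal.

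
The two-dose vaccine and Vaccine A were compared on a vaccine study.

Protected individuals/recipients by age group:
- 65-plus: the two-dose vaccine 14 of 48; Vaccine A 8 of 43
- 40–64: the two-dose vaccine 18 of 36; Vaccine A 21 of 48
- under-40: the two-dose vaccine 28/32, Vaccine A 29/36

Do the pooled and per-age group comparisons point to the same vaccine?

Yes

65-plus: the two-dose vaccine 14/48 = 29.2%, Vaccine A 8/43 = 18.6% → the two-dose vaccine
40–64: the two-dose vaccine 18/36 = 50.0%, Vaccine A 21/48 = 43.8% → the two-dose vaccine
Under-40: the two-dose vaccine 28/32 = 87.5%, Vaccine A 29/36 = 80.6% → the two-dose vaccine
Overall: the two-dose vaccine 60/116 = 51.7%, Vaccine A 58/127 = 45.7% → the two-dose vaccine
The two-dose vaccine wins overall and in every age group — no reversal.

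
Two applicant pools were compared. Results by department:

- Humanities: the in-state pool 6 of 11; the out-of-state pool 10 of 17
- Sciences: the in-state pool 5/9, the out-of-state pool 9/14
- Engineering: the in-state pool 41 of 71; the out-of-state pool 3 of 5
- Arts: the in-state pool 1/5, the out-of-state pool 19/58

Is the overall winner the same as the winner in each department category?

Humanities: the in-state pool 6/11 = 54.5%, the out-of-state pool 10/17 = 58.8% → the out-of-state pool
Sciences: the in-state pool 5/9 = 55.6%, the out-of-state pool 9/14 = 64.3% → the out-of-state pool
Engineering: the in-state pool 41/71 = 57.7%, the out-of-state pool 3/5 = 60.0% → the out-of-state pool
Arts: the in-state pool 1/5 = 20.0%, the out-of-state pool 19/58 = 32.8% → the out-of-state pool
Overall: the in-state pool 53/96 = 55.2%, the out-of-state pool 41/94 = 43.6% → the in-state pool
The out-of-state pool wins each department group but the in-state pool wins overall — the comparison reverses. The out-of-state pool's applicants skew toward Arts, which has a lower base rate.

No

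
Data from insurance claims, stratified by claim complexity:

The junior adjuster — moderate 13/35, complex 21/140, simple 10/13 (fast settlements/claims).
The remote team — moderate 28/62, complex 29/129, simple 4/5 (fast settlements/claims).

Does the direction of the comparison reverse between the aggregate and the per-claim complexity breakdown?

No

Moderate: the junior adjuster 13/35 = 37.1%, the remote team 28/62 = 45.2% → the remote team
Complex: the junior adjuster 21/140 = 15.0%, the remote team 29/129 = 22.5% → the remote team
Simple: the junior adjuster 10/13 = 76.9%, the remote team 4/5 = 80.0% → the remote team
Overall: the junior adjuster 44/188 = 23.4%, the remote team 61/196 = 31.1% → the remote team
The remote team wins overall and in every claim group — no reversal.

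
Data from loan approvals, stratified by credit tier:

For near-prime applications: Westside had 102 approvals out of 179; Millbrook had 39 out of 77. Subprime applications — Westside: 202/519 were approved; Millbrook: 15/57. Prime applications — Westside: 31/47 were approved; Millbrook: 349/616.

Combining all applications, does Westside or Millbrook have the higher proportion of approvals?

Millbrook

Near-prime: Westside 102/179 = 57.0%, Millbrook 39/77 = 50.6% → Westside
Subprime: Westside 202/519 = 38.9%, Millbrook 15/57 = 26.3% → Westside
Prime: Westside 31/47 = 66.0%, Millbrook 349/616 = 56.7% → Westside
Overall: Westside 335/745 = 45.0%, Millbrook 403/750 = 53.7% → Millbrook
(Westside wins every credit group but Millbrook wins overall — Westside's applications skew toward the low-rate subprime group.)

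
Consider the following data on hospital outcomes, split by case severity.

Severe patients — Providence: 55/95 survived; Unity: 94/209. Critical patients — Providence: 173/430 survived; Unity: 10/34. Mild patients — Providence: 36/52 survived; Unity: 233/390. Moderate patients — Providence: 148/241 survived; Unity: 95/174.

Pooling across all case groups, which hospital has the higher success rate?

Severe: Providence 55/95 = 57.9%, Unity 94/209 = 45.0% → Providence
Critical: Providence 173/430 = 40.2%, Unity 10/34 = 29.4% → Providence
Mild: Providence 36/52 = 69.2%, Unity 233/390 = 59.7% → Providence
Moderate: Providence 148/241 = 61.4%, Unity 95/174 = 54.6% → Providence
Overall: Providence 412/818 = 50.4%, Unity 432/807 = 53.5% → Unity
(Providence wins every case group but Unity wins overall — Providence's patients skew toward the low-rate critical group.)

Unity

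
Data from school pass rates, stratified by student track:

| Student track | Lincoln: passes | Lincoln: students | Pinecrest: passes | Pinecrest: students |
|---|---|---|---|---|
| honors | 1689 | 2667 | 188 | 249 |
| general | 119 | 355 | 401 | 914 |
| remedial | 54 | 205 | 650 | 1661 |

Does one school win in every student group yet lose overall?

Yes

Honors: Lincoln 1689/2667 = 63.3%, Pinecrest 188/249 = 75.5% → Pinecrest
General: Lincoln 119/355 = 33.5%, Pinecrest 401/914 = 43.9% → Pinecrest
Remedial: Lincoln 54/205 = 26.3%, Pinecrest 650/1661 = 39.1% → Pinecrest
Overall: Lincoln 1862/3227 = 57.7%, Pinecrest 1239/2824 = 43.9% → Lincoln
Pinecrest wins each student group but Lincoln wins overall — the comparison reverses. Pinecrest's students skew toward remedial, which has a lower base rate.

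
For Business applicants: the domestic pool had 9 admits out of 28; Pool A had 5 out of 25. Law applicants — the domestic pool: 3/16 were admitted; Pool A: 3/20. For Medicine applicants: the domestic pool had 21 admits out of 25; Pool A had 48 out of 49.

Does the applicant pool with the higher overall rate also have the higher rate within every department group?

Business: the domestic pool 9/28 = 32.1%, Pool A 5/25 = 20.0% → the domestic pool
Law: the domestic pool 3/16 = 18.8%, Pool A 3/20 = 15.0% → the domestic pool
Medicine: the domestic pool 21/25 = 84.0%, Pool A 48/49 = 98.0% → Pool A
Overall: the domestic pool 33/69 = 47.8%, Pool A 56/94 = 59.6% → Pool A
Neither sweeps: the domestic pool wins 2 of 3 groups, Pool A wins 1. Pool A wins overall but not every group — no Simpson reversal.

No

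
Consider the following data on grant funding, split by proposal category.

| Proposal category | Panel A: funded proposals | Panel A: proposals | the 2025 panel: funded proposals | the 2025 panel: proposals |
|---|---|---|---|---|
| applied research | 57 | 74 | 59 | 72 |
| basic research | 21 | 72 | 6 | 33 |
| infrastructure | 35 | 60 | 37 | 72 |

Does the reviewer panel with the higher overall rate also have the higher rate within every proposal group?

No

Applied research: Panel A 57/74 = 77.0%, the 2025 panel 59/72 = 81.9% → the 2025 panel
Basic research: Panel A 21/72 = 29.2%, the 2025 panel 6/33 = 18.2% → Panel A
Infrastructure: Panel A 35/60 = 58.3%, the 2025 panel 37/72 = 51.4% → Panel A
Overall: Panel A 113/206 = 54.9%, the 2025 panel 102/177 = 57.6% → the 2025 panel
Neither sweeps: Panel A wins 2 of 3 groups, the 2025 panel wins 1. The 2025 panel wins overall but not every group — no Simpson reversal.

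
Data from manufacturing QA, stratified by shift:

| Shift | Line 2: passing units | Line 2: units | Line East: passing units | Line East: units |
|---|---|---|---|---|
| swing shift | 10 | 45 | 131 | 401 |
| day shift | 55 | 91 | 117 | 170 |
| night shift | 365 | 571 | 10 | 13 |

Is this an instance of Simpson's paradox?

Yes

Swing shift: Line 2 10/45 = 22.2%, Line East 131/401 = 32.7% → Line East
Day shift: Line 2 55/91 = 60.4%, Line East 117/170 = 68.8% → Line East
Night shift: Line 2 365/571 = 63.9%, Line East 10/13 = 76.9% → Line East
Overall: Line 2 430/707 = 60.8%, Line East 258/584 = 44.2% → Line 2
Line East wins each shift group but Line 2 wins overall — the comparison reverses. Line East's units skew toward swing shift, which has a lower base rate.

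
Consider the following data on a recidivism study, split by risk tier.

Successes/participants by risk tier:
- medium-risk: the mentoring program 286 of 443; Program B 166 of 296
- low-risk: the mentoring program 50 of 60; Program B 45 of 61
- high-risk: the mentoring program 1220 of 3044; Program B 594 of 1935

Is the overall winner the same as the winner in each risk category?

Yes

Medium-risk: the mentoring program 286/443 = 64.6%, Program B 166/296 = 56.1% → the mentoring program
Low-risk: the mentoring program 50/60 = 83.3%, Program B 45/61 = 73.8% → the mentoring program
High-risk: the mentoring program 1220/3044 = 40.1%, Program B 594/1935 = 30.7% → the mentoring program
Overall: the mentoring program 1556/3547 = 43.9%, Program B 805/2292 = 35.1% → the mentoring program
The mentoring program wins overall and in every risk group — no reversal.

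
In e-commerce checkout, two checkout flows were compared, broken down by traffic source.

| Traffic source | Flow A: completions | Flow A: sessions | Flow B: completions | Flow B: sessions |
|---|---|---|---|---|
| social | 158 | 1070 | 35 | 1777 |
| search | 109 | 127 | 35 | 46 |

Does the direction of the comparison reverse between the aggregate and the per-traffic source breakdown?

Social: Flow A 158/1070 = 14.8%, Flow B 35/1777 = 2.0% → Flow A
Search: Flow A 109/127 = 85.8%, Flow B 35/46 = 76.1% → Flow A
Overall: Flow A 267/1197 = 22.3%, Flow B 70/1823 = 3.8% → Flow A
Flow A wins overall and in every traffic group — no reversal.

No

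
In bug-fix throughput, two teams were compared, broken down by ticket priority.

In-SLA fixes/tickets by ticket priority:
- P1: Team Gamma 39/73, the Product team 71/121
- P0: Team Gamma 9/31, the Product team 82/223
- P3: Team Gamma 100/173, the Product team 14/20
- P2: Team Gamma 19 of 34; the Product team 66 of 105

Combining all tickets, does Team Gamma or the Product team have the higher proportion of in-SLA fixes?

Team Gamma

P1: Team Gamma 39/73 = 53.4%, the Product team 71/121 = 58.7% → the Product team
P0: Team Gamma 9/31 = 29.0%, the Product team 82/223 = 36.8% → the Product team
P3: Team Gamma 100/173 = 57.8%, the Product team 14/20 = 70.0% → the Product team
P2: Team Gamma 19/34 = 55.9%, the Product team 66/105 = 62.9% → the Product team
Overall: Team Gamma 167/311 = 53.7%, the Product team 233/469 = 49.7% → Team Gamma
(The Product team wins every ticket group but Team Gamma wins overall — the Product team's tickets skew toward the low-rate P0 group.)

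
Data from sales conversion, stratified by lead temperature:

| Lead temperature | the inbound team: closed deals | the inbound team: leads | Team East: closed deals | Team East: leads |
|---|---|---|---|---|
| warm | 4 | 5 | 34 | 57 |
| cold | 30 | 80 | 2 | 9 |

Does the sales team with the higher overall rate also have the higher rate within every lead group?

Warm: the inbound team 4/5 = 80.0%, Team East 34/57 = 59.6% → the inbound team
Cold: the inbound team 30/80 = 37.5%, Team East 2/9 = 22.2% → the inbound team
Overall: the inbound team 34/85 = 40.0%, Team East 36/66 = 54.5% → Team East
The inbound team wins each lead group but Team East wins overall — the comparison reverses. The inbound team's leads skew toward cold, which has a lower base rate.

No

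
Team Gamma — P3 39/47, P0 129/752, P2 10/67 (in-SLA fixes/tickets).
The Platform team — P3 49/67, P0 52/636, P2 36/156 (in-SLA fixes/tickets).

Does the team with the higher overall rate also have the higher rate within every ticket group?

No

P3: Team Gamma 39/47 = 83.0%, the Platform team 49/67 = 73.1% → Team Gamma
P0: Team Gamma 129/752 = 17.2%, the Platform team 52/636 = 8.2% → Team Gamma
P2: Team Gamma 10/67 = 14.9%, the Platform team 36/156 = 23.1% → the Platform team
Overall: Team Gamma 178/866 = 20.6%, the Platform team 137/859 = 15.9% → Team Gamma
Neither sweeps: Team Gamma wins 2 of 3 groups, the Platform team wins 1. Team Gamma wins overall but not every group — no Simpson reversal.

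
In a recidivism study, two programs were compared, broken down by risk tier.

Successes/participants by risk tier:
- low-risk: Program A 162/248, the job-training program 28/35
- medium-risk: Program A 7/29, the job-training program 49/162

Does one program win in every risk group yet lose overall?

Yes

Low-risk: Program A 162/248 = 65.3%, the job-training program 28/35 = 80.0% → the job-training program
Medium-risk: Program A 7/29 = 24.1%, the job-training program 49/162 = 30.2% → the job-training program
Overall: Program A 169/277 = 61.0%, the job-training program 77/197 = 39.1% → Program A
The job-training program wins each risk group but Program A wins overall — the comparison reverses. The job-training program's participants skew toward medium-risk, which has a lower base rate.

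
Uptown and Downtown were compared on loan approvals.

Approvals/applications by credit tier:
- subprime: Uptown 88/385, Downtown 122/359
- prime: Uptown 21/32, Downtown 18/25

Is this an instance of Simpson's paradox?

Subprime: Uptown 88/385 = 22.9%, Downtown 122/359 = 34.0% → Downtown
Prime: Uptown 21/32 = 65.6%, Downtown 18/25 = 72.0% → Downtown
Overall: Uptown 109/417 = 26.1%, Downtown 140/384 = 36.5% → Downtown
Downtown wins overall and in every credit group — no reversal.

No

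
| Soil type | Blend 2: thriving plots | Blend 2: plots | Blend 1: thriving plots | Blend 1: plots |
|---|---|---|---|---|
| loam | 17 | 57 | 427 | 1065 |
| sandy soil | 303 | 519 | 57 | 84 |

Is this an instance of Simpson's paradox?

Loam: Blend 2 17/57 = 29.8%, Blend 1 427/1065 = 40.1% → Blend 1
Sandy soil: Blend 2 303/519 = 58.4%, Blend 1 57/84 = 67.9% → Blend 1
Overall: Blend 2 320/576 = 55.6%, Blend 1 484/1149 = 42.1% → Blend 2
Blend 1 wins each soil group but Blend 2 wins overall — the comparison reverses. Blend 1's plots skew toward loam, which has a lower base rate.

Yes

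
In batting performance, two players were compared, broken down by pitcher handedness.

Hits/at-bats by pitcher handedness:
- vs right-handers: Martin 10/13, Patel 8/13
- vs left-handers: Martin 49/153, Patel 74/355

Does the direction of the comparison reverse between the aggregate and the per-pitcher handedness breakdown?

Vs right-handers: Martin 10/13 = 76.9%, Patel 8/13 = 61.5% → Martin
Vs left-handers: Martin 49/153 = 32.0%, Patel 74/355 = 20.8% → Martin
Overall: Martin 59/166 = 35.5%, Patel 82/368 = 22.3% → Martin
Martin wins overall and in every pitcher group — no reversal.

No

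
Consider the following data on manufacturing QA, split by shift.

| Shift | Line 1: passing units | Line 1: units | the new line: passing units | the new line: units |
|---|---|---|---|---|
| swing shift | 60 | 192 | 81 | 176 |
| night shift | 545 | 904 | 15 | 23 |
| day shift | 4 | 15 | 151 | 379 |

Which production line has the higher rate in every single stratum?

Swing shift: Line 1 60/192 = 31.2%, the new line 81/176 = 46.0% → the new line
Night shift: Line 1 545/904 = 60.3%, the new line 15/23 = 65.2% → the new line
Day shift: Line 1 4/15 = 26.7%, the new line 151/379 = 39.8% → the new line
The new line has the higher rate in all 3 groups.

the new line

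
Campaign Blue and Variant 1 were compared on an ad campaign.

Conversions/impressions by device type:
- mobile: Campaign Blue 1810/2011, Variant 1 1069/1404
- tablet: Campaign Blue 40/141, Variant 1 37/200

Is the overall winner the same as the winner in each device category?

Yes

Mobile: Campaign Blue 1810/2011 = 90.0%, Variant 1 1069/1404 = 76.1% → Campaign Blue
Tablet: Campaign Blue 40/141 = 28.4%, Variant 1 37/200 = 18.5% → Campaign Blue
Overall: Campaign Blue 1850/2152 = 86.0%, Variant 1 1106/1604 = 69.0% → Campaign Blue
Campaign Blue wins overall and in every device group — no reversal.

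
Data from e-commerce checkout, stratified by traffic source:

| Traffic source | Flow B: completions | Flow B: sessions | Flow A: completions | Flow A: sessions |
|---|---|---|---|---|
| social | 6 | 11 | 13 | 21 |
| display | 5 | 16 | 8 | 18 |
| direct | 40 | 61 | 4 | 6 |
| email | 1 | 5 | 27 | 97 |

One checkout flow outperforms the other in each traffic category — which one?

Flow A

Social: Flow B 6/11 = 54.5%, Flow A 13/21 = 61.9% → Flow A
Display: Flow B 5/16 = 31.2%, Flow A 8/18 = 44.4% → Flow A
Direct: Flow B 40/61 = 65.6%, Flow A 4/6 = 66.7% → Flow A
Email: Flow B 1/5 = 20.0%, Flow A 27/97 = 27.8% → Flow A
Flow A has the higher rate in all 4 groups.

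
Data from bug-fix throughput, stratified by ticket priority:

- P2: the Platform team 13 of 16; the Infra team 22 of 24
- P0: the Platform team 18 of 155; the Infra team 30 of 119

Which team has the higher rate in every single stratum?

the Infra team

P2: the Platform team 13/16 = 81.2%, the Infra team 22/24 = 91.7% → the Infra team
P0: the Platform team 18/155 = 11.6%, the Infra team 30/119 = 25.2% → the Infra team
The Infra team has the higher rate in both groups.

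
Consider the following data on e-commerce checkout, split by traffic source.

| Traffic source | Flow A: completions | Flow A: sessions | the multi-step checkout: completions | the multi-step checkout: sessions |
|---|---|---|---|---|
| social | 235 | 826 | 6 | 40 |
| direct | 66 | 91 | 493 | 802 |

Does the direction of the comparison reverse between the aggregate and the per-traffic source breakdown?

Social: Flow A 235/826 = 28.5%, the multi-step checkout 6/40 = 15.0% → Flow A
Direct: Flow A 66/91 = 72.5%, the multi-step checkout 493/802 = 61.5% → Flow A
Overall: Flow A 301/917 = 32.8%, the multi-step checkout 499/842 = 59.3% → the multi-step checkout
Flow A wins each traffic group but the multi-step checkout wins overall — the comparison reverses. Flow A's sessions skew toward social, which has a lower base rate.

Yes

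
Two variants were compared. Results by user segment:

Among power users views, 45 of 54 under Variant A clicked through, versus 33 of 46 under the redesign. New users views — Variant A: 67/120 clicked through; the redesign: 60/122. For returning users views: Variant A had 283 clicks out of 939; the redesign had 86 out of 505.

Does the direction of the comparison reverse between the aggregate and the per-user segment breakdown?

Power users: Variant A 45/54 = 83.3%, the redesign 33/46 = 71.7% → Variant A
New users: Variant A 67/120 = 55.8%, the redesign 60/122 = 49.2% → Variant A
Returning users: Variant A 283/939 = 30.1%, the redesign 86/505 = 17.0% → Variant A
Overall: Variant A 395/1113 = 35.5%, the redesign 179/673 = 26.6% → Variant A
Variant A wins overall and in every user group — no reversal.

No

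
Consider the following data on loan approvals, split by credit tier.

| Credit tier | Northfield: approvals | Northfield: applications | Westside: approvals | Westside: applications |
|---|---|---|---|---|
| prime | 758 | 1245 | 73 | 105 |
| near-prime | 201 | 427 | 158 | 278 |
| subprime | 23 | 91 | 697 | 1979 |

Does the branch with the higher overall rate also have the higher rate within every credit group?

No

Prime: Northfield 758/1245 = 60.9%, Westside 73/105 = 69.5% → Westside
Near-prime: Northfield 201/427 = 47.1%, Westside 158/278 = 56.8% → Westside
Subprime: Northfield 23/91 = 25.3%, Westside 697/1979 = 35.2% → Westside
Overall: Northfield 982/1763 = 55.7%, Westside 928/2362 = 39.3% → Northfield
Westside wins each credit group but Northfield wins overall — the comparison reverses. Westside's applications skew toward subprime, which has a lower base rate.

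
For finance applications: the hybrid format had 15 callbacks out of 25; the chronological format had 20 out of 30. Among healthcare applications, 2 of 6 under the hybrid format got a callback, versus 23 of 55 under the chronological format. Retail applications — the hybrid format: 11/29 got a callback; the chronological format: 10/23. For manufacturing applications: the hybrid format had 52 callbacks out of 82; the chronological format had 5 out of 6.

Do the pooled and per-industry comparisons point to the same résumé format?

Finance: the hybrid format 15/25 = 60.0%, the chronological format 20/30 = 66.7% → the chronological format
Healthcare: the hybrid format 2/6 = 33.3%, the chronological format 23/55 = 41.8% → the chronological format
Retail: the hybrid format 11/29 = 37.9%, the chronological format 10/23 = 43.5% → the chronological format
Manufacturing: the hybrid format 52/82 = 63.4%, the chronological format 5/6 = 83.3% → the chronological format
Overall: the hybrid format 80/142 = 56.3%, the chronological format 58/114 = 50.9% → the hybrid format
The chronological format wins each industry group but the hybrid format wins overall — the comparison reverses. The chronological format's applications skew toward healthcare, which has a lower base rate.

No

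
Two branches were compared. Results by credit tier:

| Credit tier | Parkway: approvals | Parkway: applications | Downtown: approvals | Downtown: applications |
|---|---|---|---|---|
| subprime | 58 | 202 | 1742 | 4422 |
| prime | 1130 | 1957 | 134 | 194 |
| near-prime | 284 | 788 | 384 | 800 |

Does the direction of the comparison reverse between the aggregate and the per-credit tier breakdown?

Yes

Subprime: Parkway 58/202 = 28.7%, Downtown 1742/4422 = 39.4% → Downtown
Prime: Parkway 1130/1957 = 57.7%, Downtown 134/194 = 69.1% → Downtown
Near-prime: Parkway 284/788 = 36.0%, Downtown 384/800 = 48.0% → Downtown
Overall: Parkway 1472/2947 = 49.9%, Downtown 2260/5416 = 41.7% → Parkway
Downtown wins each credit group but Parkway wins overall — the comparison reverses. Downtown's applications skew toward subprime, which has a lower base rate.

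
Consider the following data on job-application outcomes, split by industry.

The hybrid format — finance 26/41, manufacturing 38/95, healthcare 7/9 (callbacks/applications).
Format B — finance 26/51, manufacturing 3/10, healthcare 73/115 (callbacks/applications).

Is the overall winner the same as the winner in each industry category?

No

Finance: the hybrid format 26/41 = 63.4%, Format B 26/51 = 51.0% → the hybrid format
Manufacturing: the hybrid format 38/95 = 40.0%, Format B 3/10 = 30.0% → the hybrid format
Healthcare: the hybrid format 7/9 = 77.8%, Format B 73/115 = 63.5% → the hybrid format
Overall: the hybrid format 71/145 = 49.0%, Format B 102/176 = 58.0% → Format B
The hybrid format wins each industry group but Format B wins overall — the comparison reverses. The hybrid format's applications skew toward manufacturing, which has a lower base rate.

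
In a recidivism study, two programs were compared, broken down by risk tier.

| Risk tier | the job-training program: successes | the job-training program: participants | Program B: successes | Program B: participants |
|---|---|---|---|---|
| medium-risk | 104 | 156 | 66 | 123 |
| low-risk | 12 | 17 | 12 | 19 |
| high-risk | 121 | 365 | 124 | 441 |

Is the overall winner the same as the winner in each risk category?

Medium-risk: the job-training program 104/156 = 66.7%, Program B 66/123 = 53.7% → the job-training program
Low-risk: the job-training program 12/17 = 70.6%, Program B 12/19 = 63.2% → the job-training program
High-risk: the job-training program 121/365 = 33.2%, Program B 124/441 = 28.1% → the job-training program
Overall: the job-training program 237/538 = 44.1%, Program B 202/583 = 34.6% → the job-training program
The job-training program wins overall and in every risk group — no reversal.

Yes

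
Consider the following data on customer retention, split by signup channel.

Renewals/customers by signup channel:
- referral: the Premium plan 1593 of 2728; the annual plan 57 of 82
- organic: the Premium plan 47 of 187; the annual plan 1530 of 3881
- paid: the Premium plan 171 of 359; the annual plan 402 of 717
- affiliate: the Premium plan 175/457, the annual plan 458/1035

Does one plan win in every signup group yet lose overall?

Referral: the Premium plan 1593/2728 = 58.4%, the annual plan 57/82 = 69.5% → the annual plan
Organic: the Premium plan 47/187 = 25.1%, the annual plan 1530/3881 = 39.4% → the annual plan
Paid: the Premium plan 171/359 = 47.6%, the annual plan 402/717 = 56.1% → the annual plan
Affiliate: the Premium plan 175/457 = 38.3%, the annual plan 458/1035 = 44.3% → the annual plan
Overall: the Premium plan 1986/3731 = 53.2%, the annual plan 2447/5715 = 42.8% → the Premium plan
The annual plan wins each signup group but the Premium plan wins overall — the comparison reverses. The annual plan's customers skew toward organic, which has a lower base rate.

Yes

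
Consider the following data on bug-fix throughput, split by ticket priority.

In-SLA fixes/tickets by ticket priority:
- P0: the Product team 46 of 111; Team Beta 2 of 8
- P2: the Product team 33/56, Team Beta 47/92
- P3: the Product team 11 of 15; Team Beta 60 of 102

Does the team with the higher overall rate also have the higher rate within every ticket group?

P0: the Product team 46/111 = 41.4%, Team Beta 2/8 = 25.0% → the Product team
P2: the Product team 33/56 = 58.9%, Team Beta 47/92 = 51.1% → the Product team
P3: the Product team 11/15 = 73.3%, Team Beta 60/102 = 58.8% → the Product team
Overall: the Product team 90/182 = 49.5%, Team Beta 109/202 = 54.0% → Team Beta
The Product team wins each ticket group but Team Beta wins overall — the comparison reverses. The Product team's tickets skew toward P0, which has a lower base rate.

No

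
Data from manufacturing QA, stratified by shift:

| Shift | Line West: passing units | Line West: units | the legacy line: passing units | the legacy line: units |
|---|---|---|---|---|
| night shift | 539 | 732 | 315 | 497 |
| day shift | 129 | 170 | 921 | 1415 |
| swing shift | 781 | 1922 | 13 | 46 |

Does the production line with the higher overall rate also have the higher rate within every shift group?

No

Night shift: Line West 539/732 = 73.6%, the legacy line 315/497 = 63.4% → Line West
Day shift: Line West 129/170 = 75.9%, the legacy line 921/1415 = 65.1% → Line West
Swing shift: Line West 781/1922 = 40.6%, the legacy line 13/46 = 28.3% → Line West
Overall: Line West 1449/2824 = 51.3%, the legacy line 1249/1958 = 63.8% → the legacy line
Line West wins each shift group but the legacy line wins overall — the comparison reverses. Line West's units skew toward swing shift, which has a lower base rate.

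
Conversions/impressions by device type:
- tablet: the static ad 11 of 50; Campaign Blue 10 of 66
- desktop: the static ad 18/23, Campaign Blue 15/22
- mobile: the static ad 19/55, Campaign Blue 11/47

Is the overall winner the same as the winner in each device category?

Tablet: the static ad 11/50 = 22.0%, Campaign Blue 10/66 = 15.2% → the static ad
Desktop: the static ad 18/23 = 78.3%, Campaign Blue 15/22 = 68.2% → the static ad
Mobile: the static ad 19/55 = 34.5%, Campaign Blue 11/47 = 23.4% → the static ad
Overall: the static ad 48/128 = 37.5%, Campaign Blue 36/135 = 26.7% → the static ad
The static ad wins overall and in every device group — no reversal.

Yes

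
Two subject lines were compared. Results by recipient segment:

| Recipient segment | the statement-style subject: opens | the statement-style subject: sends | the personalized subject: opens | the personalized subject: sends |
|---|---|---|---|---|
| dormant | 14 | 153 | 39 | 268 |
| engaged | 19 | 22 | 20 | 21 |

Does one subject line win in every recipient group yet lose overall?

Dormant: the statement-style subject 14/153 = 9.2%, the personalized subject 39/268 = 14.6% → the personalized subject
Engaged: the statement-style subject 19/22 = 86.4%, the personalized subject 20/21 = 95.2% → the personalized subject
Overall: the statement-style subject 33/175 = 18.9%, the personalized subject 59/289 = 20.4% → the personalized subject
The personalized subject wins overall and in every recipient group — no reversal.

No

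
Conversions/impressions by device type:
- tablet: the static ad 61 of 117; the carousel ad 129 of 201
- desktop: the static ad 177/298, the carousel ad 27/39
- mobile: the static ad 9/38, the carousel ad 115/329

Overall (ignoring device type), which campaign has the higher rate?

the static ad

Tablet: the static ad 61/117 = 52.1%, the carousel ad 129/201 = 64.2% → the carousel ad
Desktop: the static ad 177/298 = 59.4%, the carousel ad 27/39 = 69.2% → the carousel ad
Mobile: the static ad 9/38 = 23.7%, the carousel ad 115/329 = 35.0% → the carousel ad
Overall: the static ad 247/453 = 54.5%, the carousel ad 271/569 = 47.6% → the static ad
(The carousel ad wins every device group but the static ad wins overall — the carousel ad's impressions skew toward the low-rate mobile group.)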